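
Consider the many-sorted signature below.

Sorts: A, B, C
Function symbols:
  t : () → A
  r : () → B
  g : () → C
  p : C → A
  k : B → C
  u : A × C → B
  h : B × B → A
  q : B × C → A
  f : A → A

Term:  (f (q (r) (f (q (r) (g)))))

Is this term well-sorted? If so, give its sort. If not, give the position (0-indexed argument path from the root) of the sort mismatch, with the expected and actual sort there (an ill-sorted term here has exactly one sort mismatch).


ill-sorted at position [0, 1]: expected C, got A

    (r) : B
        (r) : B
        (g) : C
      (q (r) (g)) : A
    (f (q (r) (g))) : A
  (q (r) (f (q (r) (g)))) : ✗ arg 1 at [0, 1] has sort A, expected C


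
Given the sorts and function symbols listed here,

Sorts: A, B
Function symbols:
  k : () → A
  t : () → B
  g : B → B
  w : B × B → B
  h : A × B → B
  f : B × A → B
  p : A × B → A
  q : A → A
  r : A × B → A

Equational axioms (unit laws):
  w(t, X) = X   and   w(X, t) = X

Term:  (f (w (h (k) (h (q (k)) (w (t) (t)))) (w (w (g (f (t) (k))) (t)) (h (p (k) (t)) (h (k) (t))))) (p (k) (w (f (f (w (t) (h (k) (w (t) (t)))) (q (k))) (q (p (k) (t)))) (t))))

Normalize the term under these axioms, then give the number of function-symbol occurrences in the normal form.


size = 33

1. (f (w (h (k) (h (q (k)) (w (t) (t)))) (w (w (g (f (t) (k))) (t)) (h (p (k) (t)) (h (k) (t))))) (p (k) (w (f (f (w (t) (h (k) (w (t) (t)))) (q (k))) (q (p (k) (t)))) (t))))  →  (f (w (h (k) (h (q (k)) (t))) (w (w (g (f (t) (k))) (t)) (h (p (k) (t)) (h (k) (t))))) (p (k) (w (f (f (w (t) (h (k) (w (t) (t)))) (q (k))) (q (p (k) (t)))) (t))))
2. (f (w (h (k) (h (q (k)) (t))) (w (w (g (f (t) (k))) (t)) (h (p (k) (t)) (h (k) (t))))) (p (k) (w (f (f (w (t) (h (k) (w (t) (t)))) (q (k))) (q (p (k) (t)))) (t))))  →  (f (w (h (k) (h (q (k)) (t))) (w (g (f (t) (k))) (h (p (k) (t)) (h (k) (t))))) (p (k) (w (f (f (w (t) (h (k) (w (t) (t)))) (q (k))) (q (p (k) (t)))) (t))))
3. (f (w (h (k) (h (q (k)) (t))) (w (g (f (t) (k))) (h (p (k) (t)) (h (k) (t))))) (p (k) (w (f (f (w (t) (h (k) (w (t) (t)))) (q (k))) (q (p (k) (t)))) (t))))  →  (f (w (h (k) (h (q (k)) (t))) (w (g (f (t) (k))) (h (p (k) (t)) (h (k) (t))))) (p (k) (f (f (w (t) (h (k) (w (t) (t)))) (q (k))) (q (p (k) (t))))))
4. (f (w (h (k) (h (q (k)) (t))) (w (g (f (t) (k))) (h (p (k) (t)) (h (k) (t))))) (p (k) (f (f (w (t) (h (k) (w (t) (t)))) (q (k))) (q (p (k) (t))))))  →  (f (w (h (k) (h (q (k)) (t))) (w (g (f (t) (k))) (h (p (k) (t)) (h (k) (t))))) (p (k) (f (f (h (k) (w (t) (t))) (q (k))) (q (p (k) (t))))))
5. (f (w (h (k) (h (q (k)) (t))) (w (g (f (t) (k))) (h (p (k) (t)) (h (k) (t))))) (p (k) (f (f (h (k) (w (t) (t))) (q (k))) (q (p (k) (t))))))  →  (f (w (h (k) (h (q (k)) (t))) (w (g (f (t) (k))) (h (p (k) (t)) (h (k) (t))))) (p (k) (f (f (h (k) (t)) (q (k))) (q (p (k) (t))))))
normal form: (f (w (h (k) (h (q (k)) (t))) (w (g (f (t) (k))) (h (p (k) (t)) (h (k) (t))))) (p (k) (f (f (h (k) (t)) (q (k))) (q (p (k) (t))))))


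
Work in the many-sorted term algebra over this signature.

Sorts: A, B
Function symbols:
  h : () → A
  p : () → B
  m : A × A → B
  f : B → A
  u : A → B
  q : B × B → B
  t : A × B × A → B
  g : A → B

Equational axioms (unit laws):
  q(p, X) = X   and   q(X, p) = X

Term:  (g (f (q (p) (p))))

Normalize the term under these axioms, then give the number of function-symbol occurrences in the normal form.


size = 3

1. (g (f (q (p) (p))))  →  (g (f (p)))
normal form: (g (f (p)))


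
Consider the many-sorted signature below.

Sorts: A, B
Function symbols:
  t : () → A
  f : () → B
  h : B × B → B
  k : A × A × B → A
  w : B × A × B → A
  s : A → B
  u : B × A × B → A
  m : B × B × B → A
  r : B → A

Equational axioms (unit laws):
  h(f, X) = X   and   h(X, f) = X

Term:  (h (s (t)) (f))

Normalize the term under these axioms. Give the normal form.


normal form = (s (t))

1. (h (s (t)) (f))  →  (s (t))


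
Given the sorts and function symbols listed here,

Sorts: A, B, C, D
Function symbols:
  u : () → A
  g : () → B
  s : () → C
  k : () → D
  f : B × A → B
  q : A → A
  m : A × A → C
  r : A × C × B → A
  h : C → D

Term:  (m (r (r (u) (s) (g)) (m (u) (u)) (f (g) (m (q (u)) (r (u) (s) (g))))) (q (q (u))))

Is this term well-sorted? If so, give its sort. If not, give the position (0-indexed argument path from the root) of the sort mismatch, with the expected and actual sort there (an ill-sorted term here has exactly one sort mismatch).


ill-sorted at position [0, 2, 1]: expected A, got C

      (u) : A
      (s) : C
      (g) : B
    (r (u) (s) (g)) : A
      (u) : A
      (u) : A
    (m (u) (u)) : C
      (g) : B
          (u) : A
        (q (u)) : A
          (u) : A
          (s) : C
          (g) : B
        (r (u) (s) (g)) : A
      (m (q (u)) (r (u) (s) (g))) : C
    (f (g) (m (q (u)) (r (u) (s) (g)))) : ✗ arg 1 at [0, 2, 1] has sort C, expected A
      (u) : A
    (q (u)) : A
  (q (q (u))) : A


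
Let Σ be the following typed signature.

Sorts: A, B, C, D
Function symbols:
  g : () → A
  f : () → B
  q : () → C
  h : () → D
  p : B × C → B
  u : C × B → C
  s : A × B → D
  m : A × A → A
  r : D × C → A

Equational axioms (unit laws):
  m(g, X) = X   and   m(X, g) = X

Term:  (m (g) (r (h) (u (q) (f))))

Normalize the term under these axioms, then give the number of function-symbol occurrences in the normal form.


size = 5

1. (m (g) (r (h) (u (q) (f))))  →  (r (h) (u (q) (f)))
normal form: (r (h) (u (q) (f)))


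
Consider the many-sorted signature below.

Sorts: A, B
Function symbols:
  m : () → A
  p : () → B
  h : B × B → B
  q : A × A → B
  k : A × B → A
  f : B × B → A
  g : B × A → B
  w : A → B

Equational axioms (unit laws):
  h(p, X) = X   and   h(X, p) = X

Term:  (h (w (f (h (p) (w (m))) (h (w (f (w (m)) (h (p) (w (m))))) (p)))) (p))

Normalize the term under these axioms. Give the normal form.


1. (h (w (f (h (p) (w (m))) (h (w (f (w (m)) (h (p) (w (m))))) (p)))) (p))  →  (w (f (h (p) (w (m))) (h (w (f (w (m)) (h (p) (w (m))))) (p))))
2. (w (f (h (p) (w (m))) (h (w (f (w (m)) (h (p) (w (m))))) (p))))  →  (w (f (w (m)) (h (w (f (w (m)) (h (p) (w (m))))) (p))))
3. (w (f (w (m)) (h (w (f (w (m)) (h (p) (w (m))))) (p))))  →  (w (f (w (m)) (w (f (w (m)) (h (p) (w (m)))))))
4. (w (f (w (m)) (w (f (w (m)) (h (p) (w (m)))))))  →  (w (f (w (m)) (w (f (w (m)) (w (m))))))

normal form = (w (f (w (m)) (w (f (w (m)) (w (m))))))


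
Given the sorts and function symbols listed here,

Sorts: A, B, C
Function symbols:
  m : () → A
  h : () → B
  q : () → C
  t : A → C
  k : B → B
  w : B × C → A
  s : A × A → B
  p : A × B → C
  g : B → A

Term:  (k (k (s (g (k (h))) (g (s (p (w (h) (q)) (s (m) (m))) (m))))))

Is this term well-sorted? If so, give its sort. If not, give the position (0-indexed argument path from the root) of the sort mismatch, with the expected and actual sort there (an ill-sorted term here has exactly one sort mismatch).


          (h) : B
        (k (h)) : B
      (g (k (h))) : A
              (h) : B
              (q) : C
            (w (h) (q)) : A
              (m) : A
              (m) : A
            (s (m) (m)) : B
          (p (w (h) (q)) (s (m) (m))) : C
          (m) : A
        (s (p (w (h) (q)) (s (m) (m))) (m)) : ✗ arg 0 at [0, 0, 1, 0, 0] has sort C, expected A

ill-sorted at position [0, 0, 1, 0, 0]: expected A, got C


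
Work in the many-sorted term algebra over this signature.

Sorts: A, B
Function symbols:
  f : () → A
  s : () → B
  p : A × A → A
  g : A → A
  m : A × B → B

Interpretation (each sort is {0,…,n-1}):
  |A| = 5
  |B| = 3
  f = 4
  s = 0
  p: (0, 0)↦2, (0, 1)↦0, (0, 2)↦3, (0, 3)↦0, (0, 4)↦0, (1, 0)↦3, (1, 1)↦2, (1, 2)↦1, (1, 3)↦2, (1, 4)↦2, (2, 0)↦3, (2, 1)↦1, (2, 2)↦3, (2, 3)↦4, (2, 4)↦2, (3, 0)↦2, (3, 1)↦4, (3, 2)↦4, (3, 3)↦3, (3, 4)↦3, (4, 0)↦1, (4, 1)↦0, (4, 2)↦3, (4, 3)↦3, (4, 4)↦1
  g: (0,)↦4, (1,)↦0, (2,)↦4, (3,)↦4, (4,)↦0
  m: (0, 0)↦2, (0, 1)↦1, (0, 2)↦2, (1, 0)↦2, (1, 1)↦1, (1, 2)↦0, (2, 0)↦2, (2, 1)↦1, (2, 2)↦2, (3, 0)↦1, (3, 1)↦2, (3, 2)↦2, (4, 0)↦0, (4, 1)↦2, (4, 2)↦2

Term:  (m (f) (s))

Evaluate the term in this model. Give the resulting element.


  f = 4
  s = 0
  (m (f) (s)) = m(4, 0) = 0

value = 0


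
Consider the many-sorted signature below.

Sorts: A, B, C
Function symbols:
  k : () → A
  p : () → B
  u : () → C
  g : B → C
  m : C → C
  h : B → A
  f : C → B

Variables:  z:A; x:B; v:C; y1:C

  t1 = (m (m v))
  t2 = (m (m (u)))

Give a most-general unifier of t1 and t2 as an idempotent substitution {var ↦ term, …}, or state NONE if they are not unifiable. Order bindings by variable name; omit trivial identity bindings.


{v ↦ (u)}


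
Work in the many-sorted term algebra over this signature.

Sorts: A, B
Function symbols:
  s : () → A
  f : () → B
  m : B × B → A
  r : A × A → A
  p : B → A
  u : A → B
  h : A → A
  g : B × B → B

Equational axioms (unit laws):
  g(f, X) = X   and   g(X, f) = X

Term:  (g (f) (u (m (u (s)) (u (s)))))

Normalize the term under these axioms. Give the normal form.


1. (g (f) (u (m (u (s)) (u (s)))))  →  (u (m (u (s)) (u (s))))

normal form = (u (m (u (s)) (u (s))))


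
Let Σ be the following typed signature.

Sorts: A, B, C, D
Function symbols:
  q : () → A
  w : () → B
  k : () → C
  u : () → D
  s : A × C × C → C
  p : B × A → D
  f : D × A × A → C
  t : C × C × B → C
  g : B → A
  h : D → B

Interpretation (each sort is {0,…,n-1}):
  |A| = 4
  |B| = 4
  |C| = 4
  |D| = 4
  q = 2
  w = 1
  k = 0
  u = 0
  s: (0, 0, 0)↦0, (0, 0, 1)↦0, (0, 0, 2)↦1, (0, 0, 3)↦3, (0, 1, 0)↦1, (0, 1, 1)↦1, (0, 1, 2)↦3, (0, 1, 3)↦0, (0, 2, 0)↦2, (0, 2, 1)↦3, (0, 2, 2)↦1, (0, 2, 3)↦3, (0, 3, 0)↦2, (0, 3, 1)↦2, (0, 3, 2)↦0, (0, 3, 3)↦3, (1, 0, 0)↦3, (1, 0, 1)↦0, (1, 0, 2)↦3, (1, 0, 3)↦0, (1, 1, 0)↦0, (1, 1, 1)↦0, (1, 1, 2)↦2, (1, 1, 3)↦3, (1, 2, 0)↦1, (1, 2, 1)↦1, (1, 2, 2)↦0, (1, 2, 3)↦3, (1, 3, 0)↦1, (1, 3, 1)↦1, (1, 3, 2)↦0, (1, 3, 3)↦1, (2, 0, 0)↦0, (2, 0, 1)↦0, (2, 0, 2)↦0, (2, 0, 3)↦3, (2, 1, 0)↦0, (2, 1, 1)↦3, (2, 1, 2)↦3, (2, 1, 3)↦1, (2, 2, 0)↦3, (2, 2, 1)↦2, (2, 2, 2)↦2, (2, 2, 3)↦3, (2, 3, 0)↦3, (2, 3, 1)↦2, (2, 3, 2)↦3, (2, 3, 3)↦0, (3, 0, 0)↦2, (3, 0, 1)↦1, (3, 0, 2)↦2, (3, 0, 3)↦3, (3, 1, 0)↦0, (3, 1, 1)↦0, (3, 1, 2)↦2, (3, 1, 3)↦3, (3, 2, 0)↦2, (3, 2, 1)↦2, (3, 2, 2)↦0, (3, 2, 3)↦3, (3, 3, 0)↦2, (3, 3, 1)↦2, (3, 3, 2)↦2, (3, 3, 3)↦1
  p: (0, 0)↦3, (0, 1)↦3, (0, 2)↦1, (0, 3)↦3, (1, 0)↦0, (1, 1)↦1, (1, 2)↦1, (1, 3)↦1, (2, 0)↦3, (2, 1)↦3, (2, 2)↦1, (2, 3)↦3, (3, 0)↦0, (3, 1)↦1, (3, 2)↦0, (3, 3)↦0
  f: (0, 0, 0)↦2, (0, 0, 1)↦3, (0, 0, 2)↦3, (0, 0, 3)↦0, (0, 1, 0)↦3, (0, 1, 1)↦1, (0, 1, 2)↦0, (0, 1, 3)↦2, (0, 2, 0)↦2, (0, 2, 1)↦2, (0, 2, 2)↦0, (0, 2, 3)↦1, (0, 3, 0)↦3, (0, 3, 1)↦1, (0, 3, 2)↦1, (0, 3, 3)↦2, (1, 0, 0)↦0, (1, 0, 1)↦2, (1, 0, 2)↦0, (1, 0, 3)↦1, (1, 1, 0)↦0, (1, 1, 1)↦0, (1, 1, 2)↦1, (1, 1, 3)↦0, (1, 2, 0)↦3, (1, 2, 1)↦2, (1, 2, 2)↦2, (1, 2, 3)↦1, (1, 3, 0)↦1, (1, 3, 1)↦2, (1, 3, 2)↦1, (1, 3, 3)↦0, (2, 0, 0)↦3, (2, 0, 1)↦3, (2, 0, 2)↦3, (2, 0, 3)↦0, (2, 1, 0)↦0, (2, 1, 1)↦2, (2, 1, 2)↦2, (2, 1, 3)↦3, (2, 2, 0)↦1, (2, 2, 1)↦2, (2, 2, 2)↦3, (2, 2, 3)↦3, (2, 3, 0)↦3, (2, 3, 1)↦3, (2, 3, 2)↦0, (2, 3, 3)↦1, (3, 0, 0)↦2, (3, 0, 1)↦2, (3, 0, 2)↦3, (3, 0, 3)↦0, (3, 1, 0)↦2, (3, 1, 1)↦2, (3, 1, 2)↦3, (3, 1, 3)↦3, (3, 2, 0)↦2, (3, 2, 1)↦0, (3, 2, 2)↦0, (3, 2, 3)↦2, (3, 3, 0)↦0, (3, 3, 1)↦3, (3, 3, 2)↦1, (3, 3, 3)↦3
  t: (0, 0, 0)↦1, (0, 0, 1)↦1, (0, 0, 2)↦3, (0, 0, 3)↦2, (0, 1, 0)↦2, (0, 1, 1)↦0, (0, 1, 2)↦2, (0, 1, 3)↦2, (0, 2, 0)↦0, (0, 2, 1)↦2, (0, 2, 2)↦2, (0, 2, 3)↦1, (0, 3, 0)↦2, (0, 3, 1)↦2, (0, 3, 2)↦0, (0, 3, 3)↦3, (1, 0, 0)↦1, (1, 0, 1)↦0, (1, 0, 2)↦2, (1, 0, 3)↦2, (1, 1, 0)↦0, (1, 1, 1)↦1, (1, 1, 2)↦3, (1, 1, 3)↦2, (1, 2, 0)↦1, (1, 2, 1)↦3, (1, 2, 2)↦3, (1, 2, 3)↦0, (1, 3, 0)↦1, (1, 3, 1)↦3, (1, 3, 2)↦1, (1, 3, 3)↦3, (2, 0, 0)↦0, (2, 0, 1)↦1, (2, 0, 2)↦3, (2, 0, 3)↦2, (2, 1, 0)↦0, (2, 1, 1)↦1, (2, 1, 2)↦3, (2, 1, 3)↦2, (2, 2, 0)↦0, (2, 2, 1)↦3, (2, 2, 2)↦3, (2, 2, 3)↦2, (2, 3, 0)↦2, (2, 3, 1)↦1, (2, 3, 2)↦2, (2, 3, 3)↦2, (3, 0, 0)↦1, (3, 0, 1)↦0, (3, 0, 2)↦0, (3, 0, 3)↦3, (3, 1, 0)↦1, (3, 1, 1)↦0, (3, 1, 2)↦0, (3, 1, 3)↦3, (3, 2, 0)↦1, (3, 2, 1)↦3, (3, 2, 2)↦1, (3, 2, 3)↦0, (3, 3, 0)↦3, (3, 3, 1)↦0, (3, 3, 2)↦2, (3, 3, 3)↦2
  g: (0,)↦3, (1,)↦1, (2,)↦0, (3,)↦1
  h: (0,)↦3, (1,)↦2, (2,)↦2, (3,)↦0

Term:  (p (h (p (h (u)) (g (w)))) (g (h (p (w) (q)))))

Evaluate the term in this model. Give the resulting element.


  u = 0
  (h (u)) = h(0,) = 3
  w = 1
  (g (w)) = g(1,) = 1
  (p (h (u)) (g (w))) = p(3, 1) = 1
  (h (p (h (u)) (g (w)))) = h(1,) = 2
  w = 1
  q = 2
  (p (w) (q)) = p(1, 2) = 1
  (h (p (w) (q))) = h(1,) = 2
  (g (h (p (w) (q)))) = g(2,) = 0
  (p (h (p (h (u)) (g (w)))) (g (h (p (w) (q))))) = p(2, 0) = 3

value = 3


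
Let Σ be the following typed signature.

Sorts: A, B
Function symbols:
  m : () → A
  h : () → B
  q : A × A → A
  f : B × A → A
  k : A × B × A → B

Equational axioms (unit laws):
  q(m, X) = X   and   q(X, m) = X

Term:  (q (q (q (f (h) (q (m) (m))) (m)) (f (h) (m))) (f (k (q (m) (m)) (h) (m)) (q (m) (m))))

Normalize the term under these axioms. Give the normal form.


1. (q (q (q (f (h) (q (m) (m))) (m)) (f (h) (m))) (f (k (q (m) (m)) (h) (m)) (q (m) (m))))  →  (q (q (f (h) (q (m) (m))) (f (h) (m))) (f (k (q (m) (m)) (h) (m)) (q (m) (m))))
2. (q (q (f (h) (q (m) (m))) (f (h) (m))) (f (k (q (m) (m)) (h) (m)) (q (m) (m))))  →  (q (q (f (h) (m)) (f (h) (m))) (f (k (q (m) (m)) (h) (m)) (q (m) (m))))
3. (q (q (f (h) (m)) (f (h) (m))) (f (k (q (m) (m)) (h) (m)) (q (m) (m))))  →  (q (q (f (h) (m)) (f (h) (m))) (f (k (m) (h) (m)) (q (m) (m))))
4. (q (q (f (h) (m)) (f (h) (m))) (f (k (m) (h) (m)) (q (m) (m))))  →  (q (q (f (h) (m)) (f (h) (m))) (f (k (m) (h) (m)) (m)))

normal form = (q (q (f (h) (m)) (f (h) (m))) (f (k (m) (h) (m)) (m)))


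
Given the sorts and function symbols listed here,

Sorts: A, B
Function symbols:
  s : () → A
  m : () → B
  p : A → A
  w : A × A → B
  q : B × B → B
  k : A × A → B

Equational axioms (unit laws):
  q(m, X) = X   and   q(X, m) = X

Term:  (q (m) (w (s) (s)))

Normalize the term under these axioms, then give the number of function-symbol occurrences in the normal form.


1. (q (m) (w (s) (s)))  →  (w (s) (s))
normal form: (w (s) (s))

size = 3


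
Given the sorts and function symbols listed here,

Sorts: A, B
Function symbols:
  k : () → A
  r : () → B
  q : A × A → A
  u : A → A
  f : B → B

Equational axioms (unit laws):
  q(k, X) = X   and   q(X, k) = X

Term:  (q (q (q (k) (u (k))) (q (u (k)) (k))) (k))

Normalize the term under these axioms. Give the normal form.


1. (q (q (q (k) (u (k))) (q (u (k)) (k))) (k))  →  (q (q (k) (u (k))) (q (u (k)) (k)))
2. (q (q (k) (u (k))) (q (u (k)) (k)))  →  (q (u (k)) (q (u (k)) (k)))
3. (q (u (k)) (q (u (k)) (k)))  →  (q (u (k)) (u (k)))

normal form = (q (u (k)) (u (k)))


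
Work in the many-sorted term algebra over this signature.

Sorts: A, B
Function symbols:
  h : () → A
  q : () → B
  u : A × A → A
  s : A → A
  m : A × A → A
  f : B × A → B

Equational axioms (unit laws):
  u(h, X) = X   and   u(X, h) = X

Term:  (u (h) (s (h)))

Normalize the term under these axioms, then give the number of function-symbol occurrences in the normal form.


size = 2

1. (u (h) (s (h)))  →  (s (h))
normal form: (s (h))


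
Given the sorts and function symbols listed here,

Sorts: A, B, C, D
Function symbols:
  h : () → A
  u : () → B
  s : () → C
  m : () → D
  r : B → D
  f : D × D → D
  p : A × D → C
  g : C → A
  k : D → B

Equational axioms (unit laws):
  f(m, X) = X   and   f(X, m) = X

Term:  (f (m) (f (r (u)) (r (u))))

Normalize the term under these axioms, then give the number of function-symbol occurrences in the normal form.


size = 5

1. (f (m) (f (r (u)) (r (u))))  →  (f (r (u)) (r (u)))
normal form: (f (r (u)) (r (u)))


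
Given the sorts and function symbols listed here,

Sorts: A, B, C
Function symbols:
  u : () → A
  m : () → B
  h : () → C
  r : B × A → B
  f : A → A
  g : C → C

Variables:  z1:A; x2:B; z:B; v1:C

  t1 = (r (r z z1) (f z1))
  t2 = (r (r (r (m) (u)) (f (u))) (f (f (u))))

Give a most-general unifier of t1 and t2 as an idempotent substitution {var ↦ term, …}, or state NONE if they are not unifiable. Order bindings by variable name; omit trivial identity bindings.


{z ↦ (r (m) (u)), z1 ↦ (f (u))}


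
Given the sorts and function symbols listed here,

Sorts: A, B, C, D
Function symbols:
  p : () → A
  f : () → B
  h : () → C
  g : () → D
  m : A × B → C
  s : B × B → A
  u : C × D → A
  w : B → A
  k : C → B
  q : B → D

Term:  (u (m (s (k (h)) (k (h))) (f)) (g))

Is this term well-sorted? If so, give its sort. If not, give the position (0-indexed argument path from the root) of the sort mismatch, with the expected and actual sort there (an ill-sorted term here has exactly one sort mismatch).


well-sorted; sort = A

        (h) : C
      (k (h)) : B
        (h) : C
      (k (h)) : B
    (s (k (h)) (k (h))) : A
    (f) : B
  (m (s (k (h)) (k (h))) (f)) : C
  (g) : D
(u (m (s (k (h)) (k (h))) (f)) (g)) : A


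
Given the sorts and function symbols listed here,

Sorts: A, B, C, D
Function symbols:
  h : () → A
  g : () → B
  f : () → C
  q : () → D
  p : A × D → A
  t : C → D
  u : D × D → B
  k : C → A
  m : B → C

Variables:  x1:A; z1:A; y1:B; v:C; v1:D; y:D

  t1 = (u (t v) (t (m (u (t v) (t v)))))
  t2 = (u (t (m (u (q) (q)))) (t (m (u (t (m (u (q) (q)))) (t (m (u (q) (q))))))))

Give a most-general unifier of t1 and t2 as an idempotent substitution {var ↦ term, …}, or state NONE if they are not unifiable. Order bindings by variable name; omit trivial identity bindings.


{v ↦ (m (u (q) (q)))}


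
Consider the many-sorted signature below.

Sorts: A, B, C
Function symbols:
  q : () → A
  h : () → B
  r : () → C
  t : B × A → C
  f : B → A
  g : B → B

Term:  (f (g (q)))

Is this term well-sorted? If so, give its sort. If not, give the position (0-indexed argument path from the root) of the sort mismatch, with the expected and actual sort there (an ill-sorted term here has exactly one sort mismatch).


    (q) : A
  (g (q)) : ✗ arg 0 at [0, 0] has sort A, expected B

ill-sorted at position [0, 0]: expected B, got A


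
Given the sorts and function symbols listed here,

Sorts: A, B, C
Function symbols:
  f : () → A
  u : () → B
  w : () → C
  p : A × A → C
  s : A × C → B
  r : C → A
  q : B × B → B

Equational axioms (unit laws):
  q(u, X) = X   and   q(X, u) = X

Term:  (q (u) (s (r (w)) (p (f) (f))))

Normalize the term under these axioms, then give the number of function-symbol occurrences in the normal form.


size = 6

1. (q (u) (s (r (w)) (p (f) (f))))  →  (s (r (w)) (p (f) (f)))
normal form: (s (r (w)) (p (f) (f)))


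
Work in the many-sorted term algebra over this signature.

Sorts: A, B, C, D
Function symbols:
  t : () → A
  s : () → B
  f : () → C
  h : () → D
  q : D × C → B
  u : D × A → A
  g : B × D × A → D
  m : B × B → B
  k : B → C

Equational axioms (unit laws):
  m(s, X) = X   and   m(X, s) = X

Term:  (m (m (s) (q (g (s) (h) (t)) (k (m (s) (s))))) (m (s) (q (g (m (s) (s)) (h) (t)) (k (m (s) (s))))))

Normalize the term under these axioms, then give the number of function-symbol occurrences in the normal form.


size = 15

1. (m (m (s) (q (g (s) (h) (t)) (k (m (s) (s))))) (m (s) (q (g (m (s) (s)) (h) (t)) (k (m (s) (s))))))  →  (m (q (g (s) (h) (t)) (k (m (s) (s)))) (m (s) (q (g (m (s) (s)) (h) (t)) (k (m (s) (s))))))
2. (m (q (g (s) (h) (t)) (k (m (s) (s)))) (m (s) (q (g (m (s) (s)) (h) (t)) (k (m (s) (s))))))  →  (m (q (g (s) (h) (t)) (k (s))) (m (s) (q (g (m (s) (s)) (h) (t)) (k (m (s) (s))))))
3. (m (q (g (s) (h) (t)) (k (s))) (m (s) (q (g (m (s) (s)) (h) (t)) (k (m (s) (s))))))  →  (m (q (g (s) (h) (t)) (k (s))) (q (g (m (s) (s)) (h) (t)) (k (m (s) (s)))))
4. (m (q (g (s) (h) (t)) (k (s))) (q (g (m (s) (s)) (h) (t)) (k (m (s) (s)))))  →  (m (q (g (s) (h) (t)) (k (s))) (q (g (s) (h) (t)) (k (m (s) (s)))))
5. (m (q (g (s) (h) (t)) (k (s))) (q (g (s) (h) (t)) (k (m (s) (s)))))  →  (m (q (g (s) (h) (t)) (k (s))) (q (g (s) (h) (t)) (k (s))))
normal form: (m (q (g (s) (h) (t)) (k (s))) (q (g (s) (h) (t)) (k (s))))


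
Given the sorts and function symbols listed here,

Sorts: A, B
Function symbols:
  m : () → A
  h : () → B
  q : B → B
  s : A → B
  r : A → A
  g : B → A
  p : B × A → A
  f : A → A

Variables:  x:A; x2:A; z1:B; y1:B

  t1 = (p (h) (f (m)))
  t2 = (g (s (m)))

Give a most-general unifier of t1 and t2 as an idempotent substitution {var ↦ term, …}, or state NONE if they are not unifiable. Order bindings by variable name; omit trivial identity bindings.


head clash or occurs-check failure — not unifiable

NONE (not unifiable)


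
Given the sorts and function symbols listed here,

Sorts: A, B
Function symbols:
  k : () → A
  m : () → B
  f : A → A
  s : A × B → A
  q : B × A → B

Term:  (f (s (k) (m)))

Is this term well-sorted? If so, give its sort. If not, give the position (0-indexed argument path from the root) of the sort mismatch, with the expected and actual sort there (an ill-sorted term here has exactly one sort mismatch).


well-sorted; sort = A

    (k) : A
    (m) : B
  (s (k) (m)) : A
(f (s (k) (m))) : A


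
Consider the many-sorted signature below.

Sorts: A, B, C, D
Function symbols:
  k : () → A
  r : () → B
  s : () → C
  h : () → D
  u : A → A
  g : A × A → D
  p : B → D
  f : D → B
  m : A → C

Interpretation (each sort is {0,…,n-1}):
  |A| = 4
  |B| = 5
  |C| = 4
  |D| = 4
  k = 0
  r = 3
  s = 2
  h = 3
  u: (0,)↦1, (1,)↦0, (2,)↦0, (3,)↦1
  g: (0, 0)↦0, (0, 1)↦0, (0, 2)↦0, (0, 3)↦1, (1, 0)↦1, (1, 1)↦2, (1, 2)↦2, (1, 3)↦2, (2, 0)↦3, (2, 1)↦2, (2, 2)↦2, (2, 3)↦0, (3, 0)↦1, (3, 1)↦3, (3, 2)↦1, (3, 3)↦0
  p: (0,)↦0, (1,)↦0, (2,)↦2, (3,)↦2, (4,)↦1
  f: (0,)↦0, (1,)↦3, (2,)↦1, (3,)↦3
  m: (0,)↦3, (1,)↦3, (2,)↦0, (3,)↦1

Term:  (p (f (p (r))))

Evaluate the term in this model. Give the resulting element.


  r = 3
  (p (r)) = p(3,) = 2
  (f (p (r))) = f(2,) = 1
  (p (f (p (r)))) = p(1,) = 0

value = 0


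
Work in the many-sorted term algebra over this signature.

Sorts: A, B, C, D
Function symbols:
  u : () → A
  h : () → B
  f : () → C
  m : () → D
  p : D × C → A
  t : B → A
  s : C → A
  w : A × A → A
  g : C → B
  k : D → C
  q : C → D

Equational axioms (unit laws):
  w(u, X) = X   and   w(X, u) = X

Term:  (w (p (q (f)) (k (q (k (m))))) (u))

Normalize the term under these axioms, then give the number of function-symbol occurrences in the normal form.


1. (w (p (q (f)) (k (q (k (m))))) (u))  →  (p (q (f)) (k (q (k (m)))))
normal form: (p (q (f)) (k (q (k (m)))))

size = 7


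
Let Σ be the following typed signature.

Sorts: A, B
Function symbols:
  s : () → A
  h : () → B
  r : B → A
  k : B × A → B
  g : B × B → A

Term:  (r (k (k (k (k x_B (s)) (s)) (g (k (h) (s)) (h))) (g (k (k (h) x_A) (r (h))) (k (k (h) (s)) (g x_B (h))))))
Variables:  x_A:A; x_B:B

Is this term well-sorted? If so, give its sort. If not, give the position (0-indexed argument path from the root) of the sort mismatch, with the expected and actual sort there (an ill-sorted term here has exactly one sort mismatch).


well-sorted; sort = A

          x_B : B
          (s) : A
        (k x_B (s)) : B
        (s) : A
      (k (k x_B (s)) (s)) : B
          (h) : B
          (s) : A
        (k (h) (s)) : B
        (h) : B
      (g (k (h) (s)) (h)) : A
    (k (k (k x_B (s)) (s)) (g (k (h) (s)) (h))) : B
          (h) : B
          x_A : A
        (k (h) x_A) : B
          (h) : B
        (r (h)) : A
      (k (k (h) x_A) (r (h))) : B
          (h) : B
          (s) : A
        (k (h) (s)) : B
          x_B : B
          (h) : B
        (g x_B (h)) : A
      (k (k (h) (s)) (g x_B (h))) : B
    (g (k (k (h) x_A) (r (h))) (k (k (h) (s)) (g x_B (h)))) : A
  (k (k (k (k x_B (s)) (s)) (g (k (h) (s)) (h))) (g (k (k (h) x_A) (r (h))) (k (k (h) (s)) (g x_B (h))))) : B
(r (k (k (k (k x_B (s)) (s)) (g (k (h) (s)) (h))) (g (k (k (h) x_A) (r (h))) (k (k (h) (s)) (g x_B (h)))))) : A


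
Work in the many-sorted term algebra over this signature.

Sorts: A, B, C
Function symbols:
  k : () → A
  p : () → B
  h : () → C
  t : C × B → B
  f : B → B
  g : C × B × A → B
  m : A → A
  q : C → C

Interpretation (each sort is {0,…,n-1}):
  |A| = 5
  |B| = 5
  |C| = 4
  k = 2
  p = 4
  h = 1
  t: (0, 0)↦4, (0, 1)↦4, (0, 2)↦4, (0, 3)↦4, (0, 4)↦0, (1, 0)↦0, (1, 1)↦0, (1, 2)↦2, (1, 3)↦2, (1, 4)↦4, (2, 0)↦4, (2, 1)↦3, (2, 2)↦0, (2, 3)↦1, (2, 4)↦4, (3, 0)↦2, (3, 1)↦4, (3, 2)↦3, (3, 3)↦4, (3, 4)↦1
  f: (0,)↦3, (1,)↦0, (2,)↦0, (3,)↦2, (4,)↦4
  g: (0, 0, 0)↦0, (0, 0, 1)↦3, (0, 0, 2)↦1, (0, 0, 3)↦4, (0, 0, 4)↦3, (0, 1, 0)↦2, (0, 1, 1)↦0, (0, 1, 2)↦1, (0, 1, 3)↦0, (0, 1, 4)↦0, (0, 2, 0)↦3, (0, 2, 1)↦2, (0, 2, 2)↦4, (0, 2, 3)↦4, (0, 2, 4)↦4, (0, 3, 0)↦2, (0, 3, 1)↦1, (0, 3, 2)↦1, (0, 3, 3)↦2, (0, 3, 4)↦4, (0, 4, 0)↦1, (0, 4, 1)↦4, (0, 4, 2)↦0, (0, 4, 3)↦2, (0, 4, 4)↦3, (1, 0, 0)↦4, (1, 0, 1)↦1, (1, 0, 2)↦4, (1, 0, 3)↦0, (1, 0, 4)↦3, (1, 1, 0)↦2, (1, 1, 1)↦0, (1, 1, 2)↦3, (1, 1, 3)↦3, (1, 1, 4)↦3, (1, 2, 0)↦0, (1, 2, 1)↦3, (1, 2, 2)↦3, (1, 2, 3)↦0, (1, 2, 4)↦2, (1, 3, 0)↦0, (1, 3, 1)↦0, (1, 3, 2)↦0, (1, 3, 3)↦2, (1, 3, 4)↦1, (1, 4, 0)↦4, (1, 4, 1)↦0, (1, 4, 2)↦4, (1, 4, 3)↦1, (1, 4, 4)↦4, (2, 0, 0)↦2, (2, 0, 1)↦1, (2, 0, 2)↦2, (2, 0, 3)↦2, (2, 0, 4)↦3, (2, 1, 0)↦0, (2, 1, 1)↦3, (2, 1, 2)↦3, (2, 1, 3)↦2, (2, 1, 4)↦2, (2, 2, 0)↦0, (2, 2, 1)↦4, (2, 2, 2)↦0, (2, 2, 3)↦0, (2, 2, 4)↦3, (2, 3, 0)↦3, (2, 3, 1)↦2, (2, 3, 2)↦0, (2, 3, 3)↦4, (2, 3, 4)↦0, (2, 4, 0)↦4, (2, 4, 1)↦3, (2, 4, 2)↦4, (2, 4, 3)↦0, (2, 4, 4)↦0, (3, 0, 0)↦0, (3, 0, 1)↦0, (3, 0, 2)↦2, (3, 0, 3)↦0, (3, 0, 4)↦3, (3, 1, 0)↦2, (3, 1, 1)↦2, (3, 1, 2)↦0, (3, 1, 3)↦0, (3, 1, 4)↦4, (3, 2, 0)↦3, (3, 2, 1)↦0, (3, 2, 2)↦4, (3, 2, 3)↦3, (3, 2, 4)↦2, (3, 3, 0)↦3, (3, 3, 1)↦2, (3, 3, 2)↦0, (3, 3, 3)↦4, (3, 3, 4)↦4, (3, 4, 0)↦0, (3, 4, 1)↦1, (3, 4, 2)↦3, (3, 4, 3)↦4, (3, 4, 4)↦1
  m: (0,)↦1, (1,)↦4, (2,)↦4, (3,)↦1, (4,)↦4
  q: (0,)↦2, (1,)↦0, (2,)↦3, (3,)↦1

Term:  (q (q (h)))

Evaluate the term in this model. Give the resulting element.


  h = 1
  (q (h)) = q(1,) = 0
  (q (q (h))) = q(0,) = 2

value = 2


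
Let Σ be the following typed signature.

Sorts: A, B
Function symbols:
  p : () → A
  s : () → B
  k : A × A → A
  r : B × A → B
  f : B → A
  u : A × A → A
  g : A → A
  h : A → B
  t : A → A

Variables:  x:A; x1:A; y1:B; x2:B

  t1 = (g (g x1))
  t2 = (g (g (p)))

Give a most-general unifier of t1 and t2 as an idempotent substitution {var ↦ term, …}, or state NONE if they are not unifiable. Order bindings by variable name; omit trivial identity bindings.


{x1 ↦ (p)}


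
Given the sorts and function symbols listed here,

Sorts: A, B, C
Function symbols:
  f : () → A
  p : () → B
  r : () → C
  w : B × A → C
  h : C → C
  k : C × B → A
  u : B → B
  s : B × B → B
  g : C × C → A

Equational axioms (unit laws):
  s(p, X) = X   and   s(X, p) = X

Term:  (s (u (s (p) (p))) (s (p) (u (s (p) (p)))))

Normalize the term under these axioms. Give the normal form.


1. (s (u (s (p) (p))) (s (p) (u (s (p) (p)))))  →  (s (u (p)) (s (p) (u (s (p) (p)))))
2. (s (u (p)) (s (p) (u (s (p) (p)))))  →  (s (u (p)) (u (s (p) (p))))
3. (s (u (p)) (u (s (p) (p))))  →  (s (u (p)) (u (p)))

normal form = (s (u (p)) (u (p)))


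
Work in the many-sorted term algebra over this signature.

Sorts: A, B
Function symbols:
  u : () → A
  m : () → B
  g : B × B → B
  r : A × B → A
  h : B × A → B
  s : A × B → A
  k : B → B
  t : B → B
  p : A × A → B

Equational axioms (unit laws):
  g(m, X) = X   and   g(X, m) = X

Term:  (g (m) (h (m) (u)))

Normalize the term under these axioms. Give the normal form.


1. (g (m) (h (m) (u)))  →  (h (m) (u))

normal form = (h (m) (u))


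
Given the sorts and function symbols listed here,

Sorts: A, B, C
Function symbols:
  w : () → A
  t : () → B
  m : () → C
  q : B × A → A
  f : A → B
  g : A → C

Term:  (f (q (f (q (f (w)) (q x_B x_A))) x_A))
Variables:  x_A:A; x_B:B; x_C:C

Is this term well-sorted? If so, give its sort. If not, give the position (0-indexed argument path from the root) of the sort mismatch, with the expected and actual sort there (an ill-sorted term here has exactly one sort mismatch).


well-sorted; sort = B

          (w) : A
        (f (w)) : B
          x_B : B
          x_A : A
        (q x_B x_A) : A
      (q (f (w)) (q x_B x_A)) : A
    (f (q (f (w)) (q x_B x_A))) : B
    x_A : A
  (q (f (q (f (w)) (q x_B x_A))) x_A) : A
(f (q (f (q (f (w)) (q x_B x_A))) x_A)) : B


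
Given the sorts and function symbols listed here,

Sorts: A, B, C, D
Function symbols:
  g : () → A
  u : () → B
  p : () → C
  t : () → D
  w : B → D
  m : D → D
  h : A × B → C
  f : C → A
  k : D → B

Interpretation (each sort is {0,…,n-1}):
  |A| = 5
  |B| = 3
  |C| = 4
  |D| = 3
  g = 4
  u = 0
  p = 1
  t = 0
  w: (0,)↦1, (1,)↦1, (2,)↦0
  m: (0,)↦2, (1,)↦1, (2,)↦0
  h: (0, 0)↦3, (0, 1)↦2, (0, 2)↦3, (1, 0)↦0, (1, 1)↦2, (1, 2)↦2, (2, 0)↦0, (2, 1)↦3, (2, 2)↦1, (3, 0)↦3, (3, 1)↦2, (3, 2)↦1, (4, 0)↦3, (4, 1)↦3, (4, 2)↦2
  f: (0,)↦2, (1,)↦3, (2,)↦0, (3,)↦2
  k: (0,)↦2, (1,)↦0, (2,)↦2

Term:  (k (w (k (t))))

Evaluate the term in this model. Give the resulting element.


value = 2

  t = 0
  (k (t)) = k(0,) = 2
  (w (k (t))) = w(2,) = 0
  (k (w (k (t)))) = k(0,) = 2


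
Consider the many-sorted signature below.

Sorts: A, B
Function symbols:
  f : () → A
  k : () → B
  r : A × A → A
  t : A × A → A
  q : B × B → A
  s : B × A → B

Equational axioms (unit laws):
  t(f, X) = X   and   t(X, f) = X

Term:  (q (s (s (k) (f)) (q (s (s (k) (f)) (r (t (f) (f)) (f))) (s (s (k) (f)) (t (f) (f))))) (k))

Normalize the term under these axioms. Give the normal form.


normal form = (q (s (s (k) (f)) (q (s (s (k) (f)) (r (f) (f))) (s (s (k) (f)) (f)))) (k))

1. (q (s (s (k) (f)) (q (s (s (k) (f)) (r (t (f) (f)) (f))) (s (s (k) (f)) (t (f) (f))))) (k))  →  (q (s (s (k) (f)) (q (s (s (k) (f)) (r (f) (f))) (s (s (k) (f)) (t (f) (f))))) (k))
2. (q (s (s (k) (f)) (q (s (s (k) (f)) (r (f) (f))) (s (s (k) (f)) (t (f) (f))))) (k))  →  (q (s (s (k) (f)) (q (s (s (k) (f)) (r (f) (f))) (s (s (k) (f)) (f)))) (k))


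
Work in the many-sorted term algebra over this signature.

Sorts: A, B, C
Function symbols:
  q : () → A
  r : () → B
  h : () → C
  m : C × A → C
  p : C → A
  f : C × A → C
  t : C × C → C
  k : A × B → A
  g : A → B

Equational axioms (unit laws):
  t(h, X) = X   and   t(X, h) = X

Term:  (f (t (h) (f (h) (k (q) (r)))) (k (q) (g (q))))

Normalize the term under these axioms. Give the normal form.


normal form = (f (f (h) (k (q) (r))) (k (q) (g (q))))

1. (f (t (h) (f (h) (k (q) (r)))) (k (q) (g (q))))  →  (f (f (h) (k (q) (r))) (k (q) (g (q))))


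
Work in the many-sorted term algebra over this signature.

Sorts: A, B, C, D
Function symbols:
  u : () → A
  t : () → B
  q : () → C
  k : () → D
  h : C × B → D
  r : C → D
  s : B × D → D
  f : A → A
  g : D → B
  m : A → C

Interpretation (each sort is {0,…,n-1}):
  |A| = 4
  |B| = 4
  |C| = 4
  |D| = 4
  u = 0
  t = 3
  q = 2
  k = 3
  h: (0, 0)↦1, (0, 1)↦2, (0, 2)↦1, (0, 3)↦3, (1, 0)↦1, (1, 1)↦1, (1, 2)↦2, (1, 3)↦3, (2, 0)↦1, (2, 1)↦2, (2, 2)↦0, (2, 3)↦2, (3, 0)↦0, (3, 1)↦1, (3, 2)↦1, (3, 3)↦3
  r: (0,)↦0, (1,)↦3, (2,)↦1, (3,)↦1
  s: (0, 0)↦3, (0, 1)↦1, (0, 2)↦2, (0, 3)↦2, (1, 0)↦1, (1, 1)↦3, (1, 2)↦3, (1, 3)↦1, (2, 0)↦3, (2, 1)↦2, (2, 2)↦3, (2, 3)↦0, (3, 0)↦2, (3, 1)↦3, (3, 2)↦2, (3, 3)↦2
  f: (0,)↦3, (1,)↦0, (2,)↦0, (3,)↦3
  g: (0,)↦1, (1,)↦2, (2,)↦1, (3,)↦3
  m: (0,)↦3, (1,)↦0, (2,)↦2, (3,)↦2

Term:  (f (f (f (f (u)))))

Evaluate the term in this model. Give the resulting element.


  u = 0
  (f (u)) = f(0,) = 3
  (f (f (u))) = f(3,) = 3
  (f (f (f (u)))) = f(3,) = 3
  (f (f (f (f (u))))) = f(3,) = 3

value = 3


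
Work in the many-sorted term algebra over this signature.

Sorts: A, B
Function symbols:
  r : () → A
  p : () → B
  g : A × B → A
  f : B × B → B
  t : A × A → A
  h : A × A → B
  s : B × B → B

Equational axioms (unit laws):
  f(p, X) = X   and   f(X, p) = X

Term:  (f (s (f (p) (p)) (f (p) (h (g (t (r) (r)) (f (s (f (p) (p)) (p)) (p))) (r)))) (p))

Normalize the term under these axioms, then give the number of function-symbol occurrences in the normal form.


1. (f (s (f (p) (p)) (f (p) (h (g (t (r) (r)) (f (s (f (p) (p)) (p)) (p))) (r)))) (p))  →  (s (f (p) (p)) (f (p) (h (g (t (r) (r)) (f (s (f (p) (p)) (p)) (p))) (r))))
2. (s (f (p) (p)) (f (p) (h (g (t (r) (r)) (f (s (f (p) (p)) (p)) (p))) (r))))  →  (s (p) (f (p) (h (g (t (r) (r)) (f (s (f (p) (p)) (p)) (p))) (r))))
3. (s (p) (f (p) (h (g (t (r) (r)) (f (s (f (p) (p)) (p)) (p))) (r))))  →  (s (p) (h (g (t (r) (r)) (f (s (f (p) (p)) (p)) (p))) (r)))
4. (s (p) (h (g (t (r) (r)) (f (s (f (p) (p)) (p)) (p))) (r)))  →  (s (p) (h (g (t (r) (r)) (s (f (p) (p)) (p))) (r)))
5. (s (p) (h (g (t (r) (r)) (s (f (p) (p)) (p))) (r)))  →  (s (p) (h (g (t (r) (r)) (s (p) (p))) (r)))
normal form: (s (p) (h (g (t (r) (r)) (s (p) (p))) (r)))

size = 11


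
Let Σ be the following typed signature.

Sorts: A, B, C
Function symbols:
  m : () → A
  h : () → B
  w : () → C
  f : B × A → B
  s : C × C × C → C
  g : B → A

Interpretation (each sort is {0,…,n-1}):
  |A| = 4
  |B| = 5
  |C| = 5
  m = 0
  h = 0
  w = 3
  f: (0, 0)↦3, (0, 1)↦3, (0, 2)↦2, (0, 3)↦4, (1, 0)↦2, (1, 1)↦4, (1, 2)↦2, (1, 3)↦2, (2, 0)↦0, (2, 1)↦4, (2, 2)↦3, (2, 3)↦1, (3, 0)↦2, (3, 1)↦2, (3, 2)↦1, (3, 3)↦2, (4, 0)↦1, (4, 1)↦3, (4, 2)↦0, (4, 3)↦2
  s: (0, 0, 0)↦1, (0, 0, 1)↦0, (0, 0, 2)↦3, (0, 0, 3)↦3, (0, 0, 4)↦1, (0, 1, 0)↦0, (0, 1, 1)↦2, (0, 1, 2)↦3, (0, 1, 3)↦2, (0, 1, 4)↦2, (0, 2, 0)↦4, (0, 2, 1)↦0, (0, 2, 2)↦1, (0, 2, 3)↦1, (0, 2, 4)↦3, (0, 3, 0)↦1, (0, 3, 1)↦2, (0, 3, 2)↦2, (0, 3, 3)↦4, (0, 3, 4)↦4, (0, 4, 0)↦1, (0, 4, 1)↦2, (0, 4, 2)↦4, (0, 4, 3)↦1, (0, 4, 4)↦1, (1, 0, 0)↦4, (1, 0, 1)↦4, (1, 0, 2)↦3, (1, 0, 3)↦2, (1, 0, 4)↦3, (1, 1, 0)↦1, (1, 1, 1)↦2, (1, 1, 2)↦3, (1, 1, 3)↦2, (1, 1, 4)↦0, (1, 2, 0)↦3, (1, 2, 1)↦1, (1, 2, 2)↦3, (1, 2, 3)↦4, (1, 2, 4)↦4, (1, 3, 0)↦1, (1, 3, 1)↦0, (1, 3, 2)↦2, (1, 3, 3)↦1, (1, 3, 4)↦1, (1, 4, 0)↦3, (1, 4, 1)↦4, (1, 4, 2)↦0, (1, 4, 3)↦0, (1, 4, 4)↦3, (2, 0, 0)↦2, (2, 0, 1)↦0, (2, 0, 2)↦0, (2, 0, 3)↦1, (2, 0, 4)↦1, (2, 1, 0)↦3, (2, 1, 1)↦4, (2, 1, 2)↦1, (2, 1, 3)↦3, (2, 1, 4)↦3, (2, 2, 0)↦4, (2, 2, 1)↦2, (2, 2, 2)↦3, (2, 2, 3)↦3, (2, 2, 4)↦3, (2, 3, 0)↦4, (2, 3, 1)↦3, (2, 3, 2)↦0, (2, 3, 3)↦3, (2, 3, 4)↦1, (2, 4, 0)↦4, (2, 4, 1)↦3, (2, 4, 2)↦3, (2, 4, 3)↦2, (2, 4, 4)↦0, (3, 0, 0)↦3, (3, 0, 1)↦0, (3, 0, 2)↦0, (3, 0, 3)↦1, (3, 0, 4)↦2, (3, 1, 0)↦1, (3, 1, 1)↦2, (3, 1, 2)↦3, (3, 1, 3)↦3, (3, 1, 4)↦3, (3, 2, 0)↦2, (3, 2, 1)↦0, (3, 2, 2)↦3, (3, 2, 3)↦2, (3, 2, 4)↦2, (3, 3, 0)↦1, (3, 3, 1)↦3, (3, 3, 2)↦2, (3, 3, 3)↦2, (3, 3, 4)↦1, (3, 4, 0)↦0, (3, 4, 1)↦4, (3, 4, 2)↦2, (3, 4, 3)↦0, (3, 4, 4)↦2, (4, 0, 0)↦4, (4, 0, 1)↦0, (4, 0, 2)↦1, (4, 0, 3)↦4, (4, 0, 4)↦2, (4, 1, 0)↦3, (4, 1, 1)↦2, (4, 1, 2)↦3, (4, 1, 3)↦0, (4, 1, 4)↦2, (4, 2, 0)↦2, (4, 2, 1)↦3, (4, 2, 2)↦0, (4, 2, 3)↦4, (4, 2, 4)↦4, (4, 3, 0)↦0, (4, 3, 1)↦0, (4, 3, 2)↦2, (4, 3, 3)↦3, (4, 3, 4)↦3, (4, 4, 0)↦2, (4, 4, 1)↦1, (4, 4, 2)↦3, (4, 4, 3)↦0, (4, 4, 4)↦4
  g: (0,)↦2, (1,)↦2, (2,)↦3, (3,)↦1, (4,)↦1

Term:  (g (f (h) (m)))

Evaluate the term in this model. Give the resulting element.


value = 1

  h = 0
  m = 0
  (f (h) (m)) = f(0, 0) = 3
  (g (f (h) (m))) = g(3,) = 1


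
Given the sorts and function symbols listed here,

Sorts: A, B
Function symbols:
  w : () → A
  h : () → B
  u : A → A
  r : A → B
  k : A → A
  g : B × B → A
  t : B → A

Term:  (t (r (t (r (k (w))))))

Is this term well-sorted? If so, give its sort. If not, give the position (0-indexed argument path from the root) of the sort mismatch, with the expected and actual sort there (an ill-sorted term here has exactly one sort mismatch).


well-sorted; sort = A

          (w) : A
        (k (w)) : A
      (r (k (w))) : B
    (t (r (k (w)))) : A
  (r (t (r (k (w))))) : B
(t (r (t (r (k (w)))))) : A


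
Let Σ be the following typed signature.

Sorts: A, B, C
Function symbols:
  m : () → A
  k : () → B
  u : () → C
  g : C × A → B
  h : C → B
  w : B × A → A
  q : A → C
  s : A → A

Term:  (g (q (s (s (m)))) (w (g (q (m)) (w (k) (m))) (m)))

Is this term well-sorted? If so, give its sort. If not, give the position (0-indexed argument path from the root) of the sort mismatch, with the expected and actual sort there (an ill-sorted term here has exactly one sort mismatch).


well-sorted; sort = B

        (m) : A
      (s (m)) : A
    (s (s (m))) : A
  (q (s (s (m)))) : C
        (m) : A
      (q (m)) : C
        (k) : B
        (m) : A
      (w (k) (m)) : A
    (g (q (m)) (w (k) (m))) : B
    (m) : A
  (w (g (q (m)) (w (k) (m))) (m)) : A
(g (q (s (s (m)))) (w (g (q (m)) (w (k) (m))) (m))) : B


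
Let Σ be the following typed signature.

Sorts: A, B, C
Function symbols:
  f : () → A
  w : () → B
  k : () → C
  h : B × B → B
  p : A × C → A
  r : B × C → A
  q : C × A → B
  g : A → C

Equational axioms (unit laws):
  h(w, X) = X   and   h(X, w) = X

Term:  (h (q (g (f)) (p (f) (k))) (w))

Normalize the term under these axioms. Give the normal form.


1. (h (q (g (f)) (p (f) (k))) (w))  →  (q (g (f)) (p (f) (k)))

normal form = (q (g (f)) (p (f) (k)))


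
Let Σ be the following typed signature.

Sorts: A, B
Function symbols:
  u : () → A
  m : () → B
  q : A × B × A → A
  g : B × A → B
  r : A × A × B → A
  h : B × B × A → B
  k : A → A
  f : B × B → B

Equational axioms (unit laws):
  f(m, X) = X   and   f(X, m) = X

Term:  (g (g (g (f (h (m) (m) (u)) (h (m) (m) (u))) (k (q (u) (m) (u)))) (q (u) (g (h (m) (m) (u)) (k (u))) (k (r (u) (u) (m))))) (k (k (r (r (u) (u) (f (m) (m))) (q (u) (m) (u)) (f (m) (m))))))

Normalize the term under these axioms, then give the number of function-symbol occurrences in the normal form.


size = 43

1. (g (g (g (f (h (m) (m) (u)) (h (m) (m) (u))) (k (q (u) (m) (u)))) (q (u) (g (h (m) (m) (u)) (k (u))) (k (r (u) (u) (m))))) (k (k (r (r (u) (u) (f (m) (m))) (q (u) (m) (u)) (f (m) (m))))))  →  (g (g (g (f (h (m) (m) (u)) (h (m) (m) (u))) (k (q (u) (m) (u)))) (q (u) (g (h (m) (m) (u)) (k (u))) (k (r (u) (u) (m))))) (k (k (r (r (u) (u) (m)) (q (u) (m) (u)) (f (m) (m))))))
2. (g (g (g (f (h (m) (m) (u)) (h (m) (m) (u))) (k (q (u) (m) (u)))) (q (u) (g (h (m) (m) (u)) (k (u))) (k (r (u) (u) (m))))) (k (k (r (r (u) (u) (m)) (q (u) (m) (u)) (f (m) (m))))))  →  (g (g (g (f (h (m) (m) (u)) (h (m) (m) (u))) (k (q (u) (m) (u)))) (q (u) (g (h (m) (m) (u)) (k (u))) (k (r (u) (u) (m))))) (k (k (r (r (u) (u) (m)) (q (u) (m) (u)) (m)))))
normal form: (g (g (g (f (h (m) (m) (u)) (h (m) (m) (u))) (k (q (u) (m) (u)))) (q (u) (g (h (m) (m) (u)) (k (u))) (k (r (u) (u) (m))))) (k (k (r (r (u) (u) (m)) (q (u) (m) (u)) (m)))))
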